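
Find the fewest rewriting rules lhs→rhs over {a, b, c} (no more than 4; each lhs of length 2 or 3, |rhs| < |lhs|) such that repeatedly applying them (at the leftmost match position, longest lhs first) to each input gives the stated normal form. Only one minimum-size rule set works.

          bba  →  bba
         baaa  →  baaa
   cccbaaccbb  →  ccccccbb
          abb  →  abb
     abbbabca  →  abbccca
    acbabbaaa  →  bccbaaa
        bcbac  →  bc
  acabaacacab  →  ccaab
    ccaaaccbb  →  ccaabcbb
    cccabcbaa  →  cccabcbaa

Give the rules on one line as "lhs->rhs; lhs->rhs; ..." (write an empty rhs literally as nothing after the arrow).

  | bba
  | baaa
  | cccbaaccbb => cccbabcbb => ccccccbb
  | abb

ac->b; bab->cc; bac->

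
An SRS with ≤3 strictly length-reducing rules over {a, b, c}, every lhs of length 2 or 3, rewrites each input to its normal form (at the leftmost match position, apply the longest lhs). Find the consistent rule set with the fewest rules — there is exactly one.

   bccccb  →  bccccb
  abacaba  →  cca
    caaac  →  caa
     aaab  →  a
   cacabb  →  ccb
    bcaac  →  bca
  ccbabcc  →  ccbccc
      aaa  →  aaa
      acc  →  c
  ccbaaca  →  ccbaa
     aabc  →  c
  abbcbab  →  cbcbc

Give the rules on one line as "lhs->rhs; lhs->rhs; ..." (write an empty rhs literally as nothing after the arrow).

ab->c; ac->

  | bccccb
  | abacaba => cacaba => caba => cca
  | caaac => caa
  | aaab => aac => a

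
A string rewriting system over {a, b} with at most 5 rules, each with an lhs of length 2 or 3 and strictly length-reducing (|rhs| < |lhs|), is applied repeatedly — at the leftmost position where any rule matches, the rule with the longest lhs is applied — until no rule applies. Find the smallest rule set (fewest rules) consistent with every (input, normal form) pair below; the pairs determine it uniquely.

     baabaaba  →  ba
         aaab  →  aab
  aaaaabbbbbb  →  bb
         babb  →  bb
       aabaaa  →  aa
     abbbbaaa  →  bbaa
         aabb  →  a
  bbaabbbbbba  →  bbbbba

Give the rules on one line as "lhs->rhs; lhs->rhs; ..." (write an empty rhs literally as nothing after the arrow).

  | baabaaba => baaba => ba
  | aaab => aab
  | aaaaabbbbbb => aaaabbbbbb => aaabbbbbb => aabbbbbb => abbbb => bb
  | babb => bb

aaa->aa; aba->; abb->; bab->b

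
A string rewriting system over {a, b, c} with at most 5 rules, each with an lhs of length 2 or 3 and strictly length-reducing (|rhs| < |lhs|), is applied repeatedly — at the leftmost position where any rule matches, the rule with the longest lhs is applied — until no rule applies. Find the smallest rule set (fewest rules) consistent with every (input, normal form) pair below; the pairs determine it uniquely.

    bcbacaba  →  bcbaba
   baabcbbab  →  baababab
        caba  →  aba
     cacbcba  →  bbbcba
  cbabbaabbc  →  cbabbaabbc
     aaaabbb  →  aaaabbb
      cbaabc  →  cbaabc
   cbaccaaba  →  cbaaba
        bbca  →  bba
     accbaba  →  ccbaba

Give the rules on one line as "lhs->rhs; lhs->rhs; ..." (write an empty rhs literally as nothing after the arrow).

  | bcbacaba => bcbcaba => bcbaba
  | baabcbbab => baababab
  | caba => aba
  | cacbcba => bbbcba

ac->c; ca->a; cac->bb; cbb->ab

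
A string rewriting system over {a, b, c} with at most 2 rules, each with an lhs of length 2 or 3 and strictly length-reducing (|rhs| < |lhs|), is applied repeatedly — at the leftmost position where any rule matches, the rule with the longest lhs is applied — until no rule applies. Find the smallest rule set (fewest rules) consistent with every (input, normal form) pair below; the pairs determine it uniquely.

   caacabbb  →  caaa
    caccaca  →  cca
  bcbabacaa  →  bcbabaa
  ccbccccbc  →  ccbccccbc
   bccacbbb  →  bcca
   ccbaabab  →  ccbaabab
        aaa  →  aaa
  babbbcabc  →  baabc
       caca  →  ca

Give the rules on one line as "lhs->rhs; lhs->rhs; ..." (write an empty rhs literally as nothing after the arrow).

ac->; bbb->a

  | caacabbb => caabbb => caaa
  | caccaca => ccaca => cca
  | bcbabacaa => bcbabaa
  | ccbccccbc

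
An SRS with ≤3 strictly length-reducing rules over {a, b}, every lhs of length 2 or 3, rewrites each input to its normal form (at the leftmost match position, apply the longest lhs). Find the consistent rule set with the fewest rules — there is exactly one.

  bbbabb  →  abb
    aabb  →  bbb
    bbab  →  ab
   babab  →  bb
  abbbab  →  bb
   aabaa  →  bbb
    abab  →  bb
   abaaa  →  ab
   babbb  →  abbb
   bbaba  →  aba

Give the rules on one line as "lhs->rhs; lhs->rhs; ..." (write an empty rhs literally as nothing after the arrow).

  | bbbabb => bbabb => babb => abb
  | aabb => bbb
  | bbab => bab => ab
  | babab => abab => aab => bb

aa->b; aaa->; bab->ab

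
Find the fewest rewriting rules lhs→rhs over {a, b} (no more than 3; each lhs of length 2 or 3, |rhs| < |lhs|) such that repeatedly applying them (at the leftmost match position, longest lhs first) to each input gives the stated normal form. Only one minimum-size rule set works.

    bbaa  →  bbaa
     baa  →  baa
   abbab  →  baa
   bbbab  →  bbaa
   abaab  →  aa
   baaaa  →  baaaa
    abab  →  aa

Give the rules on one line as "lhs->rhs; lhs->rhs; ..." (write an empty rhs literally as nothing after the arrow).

  | bbaa
  | baa
  | abbab => bbab => baa
  | bbbab => bbaa

ab->b; bab->aa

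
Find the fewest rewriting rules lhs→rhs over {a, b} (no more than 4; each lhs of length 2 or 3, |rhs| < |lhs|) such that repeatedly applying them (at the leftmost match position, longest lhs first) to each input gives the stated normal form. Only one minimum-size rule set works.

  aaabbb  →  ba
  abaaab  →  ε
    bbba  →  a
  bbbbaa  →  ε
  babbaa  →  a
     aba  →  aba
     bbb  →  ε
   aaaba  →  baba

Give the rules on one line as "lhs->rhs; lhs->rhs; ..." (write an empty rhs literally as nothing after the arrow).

  | aaabbb => babbb => ba
  | abaaab => abbab => aab => bb => ε
  | bbba => a
  | bbbbaa => baa => bb => ε

aa->b; bb->; bbb->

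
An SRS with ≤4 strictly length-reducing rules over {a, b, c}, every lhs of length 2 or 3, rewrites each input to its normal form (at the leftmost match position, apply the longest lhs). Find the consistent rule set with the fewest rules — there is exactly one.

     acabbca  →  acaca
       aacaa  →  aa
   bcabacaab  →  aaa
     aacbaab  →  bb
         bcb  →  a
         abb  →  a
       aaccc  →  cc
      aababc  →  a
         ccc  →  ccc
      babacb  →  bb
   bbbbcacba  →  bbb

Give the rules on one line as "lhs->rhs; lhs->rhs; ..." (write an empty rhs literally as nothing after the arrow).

aac->; ab->a; ba->b; bc->a

  | acabbca => acabca => acaca
  | aacaa => aa
  | bcabacaab => aabacaab => aaacaab => aaab => aaa
  | aacbaab => baab => bab => bb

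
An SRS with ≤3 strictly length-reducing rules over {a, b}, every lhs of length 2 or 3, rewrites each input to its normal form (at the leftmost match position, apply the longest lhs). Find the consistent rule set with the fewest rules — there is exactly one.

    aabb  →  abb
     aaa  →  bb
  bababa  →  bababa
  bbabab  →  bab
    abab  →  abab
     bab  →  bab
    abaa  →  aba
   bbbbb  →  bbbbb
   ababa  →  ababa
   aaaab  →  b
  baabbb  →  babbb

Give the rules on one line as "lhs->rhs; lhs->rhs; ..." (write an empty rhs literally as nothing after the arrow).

aa->a; aaa->bb; bba->

  | aabb => abb
  | aaa => bb
  | bababa
  | bbabab => bab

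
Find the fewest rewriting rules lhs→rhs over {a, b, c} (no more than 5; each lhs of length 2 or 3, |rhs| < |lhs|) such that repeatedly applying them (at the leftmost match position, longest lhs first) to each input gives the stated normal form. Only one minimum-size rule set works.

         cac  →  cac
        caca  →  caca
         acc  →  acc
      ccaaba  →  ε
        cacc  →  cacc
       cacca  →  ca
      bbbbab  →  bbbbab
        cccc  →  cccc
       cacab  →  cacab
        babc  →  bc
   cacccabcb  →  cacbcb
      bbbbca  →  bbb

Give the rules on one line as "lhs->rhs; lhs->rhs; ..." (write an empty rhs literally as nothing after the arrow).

aba->; abc->c; bca->; cca->

  | cac
  | caca
  | acc
  | ccaaba => aba => ε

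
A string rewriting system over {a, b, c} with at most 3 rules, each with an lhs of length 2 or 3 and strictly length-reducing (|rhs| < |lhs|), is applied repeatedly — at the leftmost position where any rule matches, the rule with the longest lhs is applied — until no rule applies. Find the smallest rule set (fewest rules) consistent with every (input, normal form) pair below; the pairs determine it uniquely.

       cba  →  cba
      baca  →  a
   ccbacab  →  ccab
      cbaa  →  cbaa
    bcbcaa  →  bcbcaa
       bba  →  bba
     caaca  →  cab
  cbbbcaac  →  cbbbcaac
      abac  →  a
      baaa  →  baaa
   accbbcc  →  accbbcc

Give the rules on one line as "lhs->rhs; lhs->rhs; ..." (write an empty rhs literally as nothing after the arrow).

  | cba
  | baca => a
  | ccbacab => ccab
  | cbaa

aca->b; bac->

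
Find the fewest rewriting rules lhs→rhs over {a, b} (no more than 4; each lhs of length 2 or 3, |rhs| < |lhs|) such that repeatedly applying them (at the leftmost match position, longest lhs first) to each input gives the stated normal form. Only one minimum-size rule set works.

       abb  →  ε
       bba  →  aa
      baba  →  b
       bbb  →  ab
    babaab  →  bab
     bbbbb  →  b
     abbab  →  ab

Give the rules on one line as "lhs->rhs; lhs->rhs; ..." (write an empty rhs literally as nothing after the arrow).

  | abb => ε
  | bba => aa
  | baba => b
  | bbb => ab

aba->; abb->; bb->a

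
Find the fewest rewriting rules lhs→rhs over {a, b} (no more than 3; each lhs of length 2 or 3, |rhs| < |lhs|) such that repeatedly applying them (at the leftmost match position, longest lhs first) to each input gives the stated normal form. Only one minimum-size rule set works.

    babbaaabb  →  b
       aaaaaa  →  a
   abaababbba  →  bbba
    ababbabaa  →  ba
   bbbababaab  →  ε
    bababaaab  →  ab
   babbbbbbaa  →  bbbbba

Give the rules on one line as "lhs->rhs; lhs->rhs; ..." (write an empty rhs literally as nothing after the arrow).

  | babbaaabb => baaabb => baabb => babb => b
  | aaaaaa => aaaaa => aaaa => aaa => aa => a
  | abaababbba => ababbba => bbba
  | ababbabaa => bbabaa => baa => ba

aa->a; aba->; bab->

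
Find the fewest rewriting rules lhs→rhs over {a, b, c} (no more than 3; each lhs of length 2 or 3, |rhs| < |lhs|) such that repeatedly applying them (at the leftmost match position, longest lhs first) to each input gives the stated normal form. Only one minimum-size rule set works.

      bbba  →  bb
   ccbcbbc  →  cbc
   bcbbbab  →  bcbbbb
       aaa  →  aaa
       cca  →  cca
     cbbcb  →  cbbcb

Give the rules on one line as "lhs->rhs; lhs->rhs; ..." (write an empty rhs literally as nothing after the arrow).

  | bbba => bb
  | ccbcbbc => ccbbc => cbc
  | bcbbbab => bcbbbb
  | aaa

ba->; bab->bb; ccb->c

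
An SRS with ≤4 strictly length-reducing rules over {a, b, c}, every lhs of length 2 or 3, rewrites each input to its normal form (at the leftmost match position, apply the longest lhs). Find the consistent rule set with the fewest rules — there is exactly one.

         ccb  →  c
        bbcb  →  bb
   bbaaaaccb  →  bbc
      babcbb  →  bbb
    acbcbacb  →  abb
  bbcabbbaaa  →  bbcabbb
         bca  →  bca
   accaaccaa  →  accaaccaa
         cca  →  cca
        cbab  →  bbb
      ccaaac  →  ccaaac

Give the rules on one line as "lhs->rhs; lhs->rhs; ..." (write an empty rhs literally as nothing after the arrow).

ba->b; cb->; cba->bb

  | ccb => c
  | bbcb => bb
  | bbaaaaccb => bbaaaccb => bbaaccb => bbaccb => bbccb => bbc
  | babcbb => bbcbb => bbb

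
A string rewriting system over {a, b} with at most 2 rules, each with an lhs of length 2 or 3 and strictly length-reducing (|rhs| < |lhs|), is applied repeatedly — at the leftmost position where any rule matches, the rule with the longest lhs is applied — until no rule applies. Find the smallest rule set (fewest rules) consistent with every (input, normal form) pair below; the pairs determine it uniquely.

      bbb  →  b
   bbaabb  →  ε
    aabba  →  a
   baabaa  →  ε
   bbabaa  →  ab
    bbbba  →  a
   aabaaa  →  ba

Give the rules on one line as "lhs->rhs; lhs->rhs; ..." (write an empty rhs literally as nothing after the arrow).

  | bbb => b
  | bbaabb => aabb => bb => ε
  | aabba => bba => a
  | baabaa => bbaa => aa => ε

aa->; bb->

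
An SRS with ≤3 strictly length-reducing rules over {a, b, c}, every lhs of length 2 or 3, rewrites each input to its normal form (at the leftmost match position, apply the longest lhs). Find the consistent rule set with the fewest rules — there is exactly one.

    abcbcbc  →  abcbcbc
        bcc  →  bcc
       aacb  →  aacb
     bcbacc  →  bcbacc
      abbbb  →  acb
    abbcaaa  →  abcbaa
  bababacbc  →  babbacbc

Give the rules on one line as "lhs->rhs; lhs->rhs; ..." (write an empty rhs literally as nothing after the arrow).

  | abcbcbc
  | bcc
  | aacb
  | bcbacc

aba->ab; bbb->c; bca->cb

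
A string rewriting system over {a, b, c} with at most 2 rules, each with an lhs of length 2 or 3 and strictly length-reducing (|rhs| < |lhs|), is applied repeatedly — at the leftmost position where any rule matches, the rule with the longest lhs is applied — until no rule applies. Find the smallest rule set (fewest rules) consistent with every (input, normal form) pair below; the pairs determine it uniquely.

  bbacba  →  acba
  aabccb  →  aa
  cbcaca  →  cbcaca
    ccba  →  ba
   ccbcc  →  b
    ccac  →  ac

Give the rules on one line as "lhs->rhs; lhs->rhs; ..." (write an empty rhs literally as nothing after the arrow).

  | bbacba => acba
  | aabccb => aabb => aa
  | cbcaca
  | ccba => ba

bb->; cc->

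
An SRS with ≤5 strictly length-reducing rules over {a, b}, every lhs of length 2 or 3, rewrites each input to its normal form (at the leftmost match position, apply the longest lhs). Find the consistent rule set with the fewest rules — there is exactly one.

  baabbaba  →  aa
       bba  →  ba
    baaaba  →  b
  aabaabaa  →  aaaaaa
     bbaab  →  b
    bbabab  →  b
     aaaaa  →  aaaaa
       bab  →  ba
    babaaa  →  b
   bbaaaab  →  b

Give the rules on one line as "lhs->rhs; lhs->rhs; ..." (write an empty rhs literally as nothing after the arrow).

ab->a; baa->b; bb->b; bbb->

  | baabbaba => bbbaba => aba => aa
  | bba => ba
  | baaaba => baba => baa => b
  | aabaabaa => aaaabaa => aaaaaa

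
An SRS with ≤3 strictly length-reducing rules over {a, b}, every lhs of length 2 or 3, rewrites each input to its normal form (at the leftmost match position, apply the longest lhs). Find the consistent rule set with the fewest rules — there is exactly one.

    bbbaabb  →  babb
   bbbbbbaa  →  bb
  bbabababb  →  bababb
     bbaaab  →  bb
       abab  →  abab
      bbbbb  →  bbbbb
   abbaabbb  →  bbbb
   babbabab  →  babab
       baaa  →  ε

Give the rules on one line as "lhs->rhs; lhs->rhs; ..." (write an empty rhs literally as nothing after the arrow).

  | bbbaabb => babb
  | bbbbbbaa => bbbba => bb
  | bbabababb => bababb
  | bbaaab => aab => bb

aa->b; bba->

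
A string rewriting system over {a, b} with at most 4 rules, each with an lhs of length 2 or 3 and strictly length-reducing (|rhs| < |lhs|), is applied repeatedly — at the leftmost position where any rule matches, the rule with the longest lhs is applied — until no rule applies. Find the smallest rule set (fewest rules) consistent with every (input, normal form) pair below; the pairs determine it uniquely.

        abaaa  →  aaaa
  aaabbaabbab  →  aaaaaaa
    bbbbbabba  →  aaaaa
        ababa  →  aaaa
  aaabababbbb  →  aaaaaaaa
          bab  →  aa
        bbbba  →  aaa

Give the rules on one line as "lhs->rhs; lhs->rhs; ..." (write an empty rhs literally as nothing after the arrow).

  | abaaa => aaaa
  | aaabbaabbab => aaabaabbab => aaaaabbab => aaaaabaa => aaaaaaa
  | bbbbbabba => babbabba => aababba => aaaaba => aaaaa
  | ababa => aaaa

ba->a; bab->aa; bbb->ba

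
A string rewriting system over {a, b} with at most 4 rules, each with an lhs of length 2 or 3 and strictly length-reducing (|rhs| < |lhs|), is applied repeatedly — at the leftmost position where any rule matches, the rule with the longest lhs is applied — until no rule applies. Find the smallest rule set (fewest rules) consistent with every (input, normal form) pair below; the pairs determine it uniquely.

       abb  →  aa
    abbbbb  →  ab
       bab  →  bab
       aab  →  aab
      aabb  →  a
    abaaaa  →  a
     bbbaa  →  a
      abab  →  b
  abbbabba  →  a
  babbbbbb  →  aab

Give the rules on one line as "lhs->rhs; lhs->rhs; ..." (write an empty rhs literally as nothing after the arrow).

aaa->bb; aba->; bb->a

  | abb => aa
  | abbbbb => aabbb => aaab => bbb => ab
  | bab
  | aab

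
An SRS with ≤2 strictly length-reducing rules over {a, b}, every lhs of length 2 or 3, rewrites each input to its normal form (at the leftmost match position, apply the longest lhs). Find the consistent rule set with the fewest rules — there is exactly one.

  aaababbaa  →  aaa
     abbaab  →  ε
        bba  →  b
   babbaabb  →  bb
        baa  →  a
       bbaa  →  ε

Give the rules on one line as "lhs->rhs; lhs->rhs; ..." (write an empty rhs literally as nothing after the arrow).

  | aaababbaa => aaabbaa => aabaa => aaa
  | abbaab => baab => ab => ε
  | bba => b
  | babbaabb => bbaabb => babb => bb

ab->; ba->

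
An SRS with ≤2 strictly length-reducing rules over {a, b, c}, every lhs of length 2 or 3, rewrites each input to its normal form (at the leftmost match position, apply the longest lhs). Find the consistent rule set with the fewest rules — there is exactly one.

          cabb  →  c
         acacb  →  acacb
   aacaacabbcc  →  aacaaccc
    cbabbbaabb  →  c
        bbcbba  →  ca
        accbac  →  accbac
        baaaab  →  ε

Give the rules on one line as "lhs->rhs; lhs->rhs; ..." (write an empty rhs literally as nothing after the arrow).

  | cabb => cbb => c
  | acacb
  | aacaacabbcc => aacaacbbcc => aacaaccc
  | cbabbbaabb => cbbbbaabb => cbbaabb => caabb => cabb => cbb => c

ab->b; bb->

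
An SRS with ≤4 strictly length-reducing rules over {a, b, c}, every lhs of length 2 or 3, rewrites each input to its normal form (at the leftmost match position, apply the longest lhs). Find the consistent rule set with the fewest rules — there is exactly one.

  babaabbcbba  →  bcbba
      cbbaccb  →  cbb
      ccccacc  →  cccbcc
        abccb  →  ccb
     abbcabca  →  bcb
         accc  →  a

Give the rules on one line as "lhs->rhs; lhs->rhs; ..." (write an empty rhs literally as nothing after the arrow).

ab->; ac->a; cca->cb

  | babaabbcbba => baabbcbba => babcbba => bcbba
  | cbbaccb => cbbacb => cbbab => cbb
  | ccccacc => cccbcc
  | abccb => ccb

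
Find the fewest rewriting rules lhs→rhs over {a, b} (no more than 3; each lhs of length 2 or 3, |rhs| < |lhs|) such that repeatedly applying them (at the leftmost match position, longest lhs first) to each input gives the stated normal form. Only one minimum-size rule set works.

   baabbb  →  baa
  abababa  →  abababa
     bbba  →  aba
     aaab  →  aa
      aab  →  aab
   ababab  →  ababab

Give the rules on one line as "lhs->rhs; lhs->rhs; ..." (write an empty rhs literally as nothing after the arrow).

aaa->ab; bb->a

  | baabbb => baaab => babb => baa
  | abababa
  | bbba => aba
  | aaab => abb => aa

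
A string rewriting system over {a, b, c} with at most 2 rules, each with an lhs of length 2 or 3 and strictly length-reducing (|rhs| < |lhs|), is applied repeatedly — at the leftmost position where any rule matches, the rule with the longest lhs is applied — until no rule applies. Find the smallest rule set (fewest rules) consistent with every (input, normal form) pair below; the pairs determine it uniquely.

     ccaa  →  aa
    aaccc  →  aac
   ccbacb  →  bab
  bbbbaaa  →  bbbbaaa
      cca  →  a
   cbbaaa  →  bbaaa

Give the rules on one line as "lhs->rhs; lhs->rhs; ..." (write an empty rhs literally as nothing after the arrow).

cb->b; cc->

  | ccaa => aa
  | aaccc => aac
  | ccbacb => bacb => bab
  | bbbbaaa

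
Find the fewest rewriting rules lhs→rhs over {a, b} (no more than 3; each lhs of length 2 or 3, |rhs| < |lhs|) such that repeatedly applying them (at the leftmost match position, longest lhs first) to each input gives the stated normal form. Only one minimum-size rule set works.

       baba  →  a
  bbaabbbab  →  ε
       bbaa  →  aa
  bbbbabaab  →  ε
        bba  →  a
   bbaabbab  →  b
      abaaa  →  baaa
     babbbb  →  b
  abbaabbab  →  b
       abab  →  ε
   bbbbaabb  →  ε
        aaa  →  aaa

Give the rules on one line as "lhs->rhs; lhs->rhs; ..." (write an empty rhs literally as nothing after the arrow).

  | baba => bba => a
  | bbaabbbab => aabbbab => abbbab => bbbab => bab => bb => ε
  | bbaa => aa
  | bbbbabaab => bbabaab => abaab => baab => bab => bb => ε

ab->b; bb->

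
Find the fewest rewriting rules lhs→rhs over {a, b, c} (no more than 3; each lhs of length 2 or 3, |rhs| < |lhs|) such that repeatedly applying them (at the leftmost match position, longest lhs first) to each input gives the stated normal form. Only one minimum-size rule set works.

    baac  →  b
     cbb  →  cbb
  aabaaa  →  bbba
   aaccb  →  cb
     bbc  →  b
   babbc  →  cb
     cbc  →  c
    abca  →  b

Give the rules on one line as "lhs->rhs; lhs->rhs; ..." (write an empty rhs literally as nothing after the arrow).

aa->b; bab->cb; bc->

  | baac => bbc => b
  | cbb
  | aabaaa => bbaaa => bbba
  | aaccb => bccb => cb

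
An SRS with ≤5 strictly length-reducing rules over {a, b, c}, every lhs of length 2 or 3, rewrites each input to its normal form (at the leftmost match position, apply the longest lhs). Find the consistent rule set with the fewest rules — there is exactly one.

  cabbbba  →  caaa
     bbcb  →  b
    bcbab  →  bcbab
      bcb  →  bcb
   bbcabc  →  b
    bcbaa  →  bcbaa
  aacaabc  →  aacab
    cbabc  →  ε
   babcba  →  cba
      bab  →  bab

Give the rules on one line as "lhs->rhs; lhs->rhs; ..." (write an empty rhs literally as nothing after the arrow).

  | cabbbba => cacbba => cacca => caaa
  | bbcb => ccb => b
  | bcbab
  | bcb

abc->b; acc->aa; bb->c; cc->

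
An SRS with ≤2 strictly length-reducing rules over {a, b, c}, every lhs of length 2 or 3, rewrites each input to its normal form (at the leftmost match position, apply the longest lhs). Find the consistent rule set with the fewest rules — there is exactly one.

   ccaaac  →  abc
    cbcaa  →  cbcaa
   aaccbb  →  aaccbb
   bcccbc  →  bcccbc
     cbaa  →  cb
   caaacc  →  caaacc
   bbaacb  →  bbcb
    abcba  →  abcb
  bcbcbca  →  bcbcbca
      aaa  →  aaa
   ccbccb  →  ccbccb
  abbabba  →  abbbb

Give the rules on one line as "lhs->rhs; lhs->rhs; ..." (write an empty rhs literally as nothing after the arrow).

  | ccaaac => abaac => abac => abc
  | cbcaa
  | aaccbb
  | bcccbc

ba->b; cca->ab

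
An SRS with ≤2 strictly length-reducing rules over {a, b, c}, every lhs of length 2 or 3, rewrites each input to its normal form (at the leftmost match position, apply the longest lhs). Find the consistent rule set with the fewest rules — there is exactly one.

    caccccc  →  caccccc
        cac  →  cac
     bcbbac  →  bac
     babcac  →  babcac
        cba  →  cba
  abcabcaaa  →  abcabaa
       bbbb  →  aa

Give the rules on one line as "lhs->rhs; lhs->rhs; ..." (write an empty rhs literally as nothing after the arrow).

bb->a; caa->a

  | caccccc
  | cac
  | bcbbac => bcaac => bac
  | babcac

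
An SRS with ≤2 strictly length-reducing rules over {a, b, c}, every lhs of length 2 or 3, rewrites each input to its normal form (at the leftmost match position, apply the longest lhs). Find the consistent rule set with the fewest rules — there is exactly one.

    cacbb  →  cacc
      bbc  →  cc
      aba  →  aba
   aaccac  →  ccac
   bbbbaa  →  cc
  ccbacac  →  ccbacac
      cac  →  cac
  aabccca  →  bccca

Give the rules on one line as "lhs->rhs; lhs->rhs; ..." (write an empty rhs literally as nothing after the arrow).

  | cacbb => cacc
  | bbc => cc
  | aba
  | aaccac => ccac

aa->; bb->c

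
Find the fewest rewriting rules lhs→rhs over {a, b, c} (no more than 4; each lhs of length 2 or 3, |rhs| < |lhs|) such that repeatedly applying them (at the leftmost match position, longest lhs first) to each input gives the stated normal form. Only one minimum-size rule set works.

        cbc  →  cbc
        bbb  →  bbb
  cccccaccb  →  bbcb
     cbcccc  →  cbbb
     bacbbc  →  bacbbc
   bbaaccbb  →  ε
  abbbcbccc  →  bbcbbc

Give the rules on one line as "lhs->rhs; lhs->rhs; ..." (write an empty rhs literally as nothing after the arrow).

ab->; bba->aa; cc->b

  | cbc
  | bbb
  | cccccaccb => bcccaccb => bbcaccb => bbcabb => bbcb
  | cbcccc => cbbcc => cbbb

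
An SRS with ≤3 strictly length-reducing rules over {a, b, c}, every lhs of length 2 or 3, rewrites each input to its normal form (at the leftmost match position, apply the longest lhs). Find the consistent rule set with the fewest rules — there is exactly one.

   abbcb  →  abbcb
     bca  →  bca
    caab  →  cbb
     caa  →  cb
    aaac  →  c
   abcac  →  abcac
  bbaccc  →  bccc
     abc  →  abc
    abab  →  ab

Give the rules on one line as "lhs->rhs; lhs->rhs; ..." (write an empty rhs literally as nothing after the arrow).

  | abbcb
  | bca
  | caab => cbb
  | caa => cb

aa->b; ba->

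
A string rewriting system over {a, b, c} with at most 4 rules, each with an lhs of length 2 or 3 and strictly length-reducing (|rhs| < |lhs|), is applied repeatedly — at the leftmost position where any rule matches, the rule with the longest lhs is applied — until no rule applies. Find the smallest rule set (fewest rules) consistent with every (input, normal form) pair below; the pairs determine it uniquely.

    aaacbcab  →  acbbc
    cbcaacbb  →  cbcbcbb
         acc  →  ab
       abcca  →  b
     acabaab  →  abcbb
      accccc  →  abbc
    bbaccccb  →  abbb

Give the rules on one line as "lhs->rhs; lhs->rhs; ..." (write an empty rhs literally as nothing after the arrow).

aa->b; ba->a; cab->bc; cc->b

  | aaacbcab => bacbcab => acbcab => acbbc
  | cbcaacbb => cbcbcbb
  | acc => ab
  | abcca => abba => aba => aa => b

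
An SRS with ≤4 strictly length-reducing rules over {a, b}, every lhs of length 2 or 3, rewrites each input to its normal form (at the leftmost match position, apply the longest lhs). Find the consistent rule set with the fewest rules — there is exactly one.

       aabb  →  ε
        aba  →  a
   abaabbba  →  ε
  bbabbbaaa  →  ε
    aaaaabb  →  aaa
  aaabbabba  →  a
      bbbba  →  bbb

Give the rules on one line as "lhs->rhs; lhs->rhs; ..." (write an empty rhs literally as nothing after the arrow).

  | aabb => ab => ε
  | aba => a
  | abaabbba => aabbba => abba => ba => ε
  | bbabbbaaa => bbbaaa => bbaa => ba => ε

ab->; ba->; bab->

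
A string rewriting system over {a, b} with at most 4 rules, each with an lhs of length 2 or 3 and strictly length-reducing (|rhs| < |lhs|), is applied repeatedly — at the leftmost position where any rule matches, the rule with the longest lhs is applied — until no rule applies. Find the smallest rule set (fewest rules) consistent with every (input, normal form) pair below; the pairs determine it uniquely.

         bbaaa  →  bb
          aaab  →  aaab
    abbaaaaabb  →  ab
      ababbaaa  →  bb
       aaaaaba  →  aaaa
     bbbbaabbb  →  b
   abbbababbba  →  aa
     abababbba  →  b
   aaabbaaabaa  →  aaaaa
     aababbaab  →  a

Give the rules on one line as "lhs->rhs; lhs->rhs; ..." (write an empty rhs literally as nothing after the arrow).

aba->; ba->b; bbb->

  | bbaaa => bbaa => bba => bb
  | aaab
  | abbaaaaabb => abbaaaabb => abbaaabb => abbaabb => abbabb => abbbb => ab
  | ababbaaa => bbaaa => bbaa => bba => bb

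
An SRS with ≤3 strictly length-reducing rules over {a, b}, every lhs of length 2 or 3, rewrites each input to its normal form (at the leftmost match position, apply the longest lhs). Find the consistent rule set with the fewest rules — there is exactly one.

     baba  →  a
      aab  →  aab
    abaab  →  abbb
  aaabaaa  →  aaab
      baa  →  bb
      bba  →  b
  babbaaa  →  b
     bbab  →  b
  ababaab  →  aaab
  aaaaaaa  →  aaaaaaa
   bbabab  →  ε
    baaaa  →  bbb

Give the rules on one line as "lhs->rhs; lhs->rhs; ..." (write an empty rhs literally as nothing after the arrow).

  | baba => a
  | aab
  | abaab => abbb
  | aaabaaa => aaabba => aaab

ba->; baa->bb; bab->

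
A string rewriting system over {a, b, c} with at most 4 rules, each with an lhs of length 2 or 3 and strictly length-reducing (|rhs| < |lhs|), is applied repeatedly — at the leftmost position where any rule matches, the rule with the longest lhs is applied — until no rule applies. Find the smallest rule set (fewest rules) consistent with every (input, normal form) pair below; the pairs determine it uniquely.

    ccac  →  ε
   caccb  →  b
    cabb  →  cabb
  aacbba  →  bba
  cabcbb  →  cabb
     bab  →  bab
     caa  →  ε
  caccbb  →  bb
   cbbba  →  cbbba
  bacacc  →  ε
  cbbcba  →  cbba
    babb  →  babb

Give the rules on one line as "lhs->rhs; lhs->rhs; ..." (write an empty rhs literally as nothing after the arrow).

  | ccac => ac => ε
  | caccb => ccb => b
  | cabb
  | aacbba => ccbba => bba

aa->c; ac->; bc->; cc->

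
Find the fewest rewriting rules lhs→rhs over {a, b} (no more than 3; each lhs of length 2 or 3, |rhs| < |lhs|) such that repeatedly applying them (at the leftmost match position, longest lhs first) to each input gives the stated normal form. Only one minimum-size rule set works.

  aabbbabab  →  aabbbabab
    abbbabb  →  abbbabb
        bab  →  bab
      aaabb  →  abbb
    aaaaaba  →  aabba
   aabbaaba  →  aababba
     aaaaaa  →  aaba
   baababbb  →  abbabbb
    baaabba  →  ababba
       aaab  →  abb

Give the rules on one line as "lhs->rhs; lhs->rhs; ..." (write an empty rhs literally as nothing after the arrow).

aaa->ab; baa->ab

  | aabbbabab
  | abbbabb
  | bab
  | aaabb => abbb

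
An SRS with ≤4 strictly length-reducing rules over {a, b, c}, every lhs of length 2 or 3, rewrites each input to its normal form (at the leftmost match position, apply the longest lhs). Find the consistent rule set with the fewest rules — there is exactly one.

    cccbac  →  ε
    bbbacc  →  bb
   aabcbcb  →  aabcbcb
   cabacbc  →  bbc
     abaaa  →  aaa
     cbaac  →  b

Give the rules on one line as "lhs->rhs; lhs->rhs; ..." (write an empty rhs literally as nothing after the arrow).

  | cccbac => cbac => cc => ε
  | bbbacc => bbcc => bb
  | aabcbcb
  | cabacbc => cacbc => bbc

ba->; cac->b; cc->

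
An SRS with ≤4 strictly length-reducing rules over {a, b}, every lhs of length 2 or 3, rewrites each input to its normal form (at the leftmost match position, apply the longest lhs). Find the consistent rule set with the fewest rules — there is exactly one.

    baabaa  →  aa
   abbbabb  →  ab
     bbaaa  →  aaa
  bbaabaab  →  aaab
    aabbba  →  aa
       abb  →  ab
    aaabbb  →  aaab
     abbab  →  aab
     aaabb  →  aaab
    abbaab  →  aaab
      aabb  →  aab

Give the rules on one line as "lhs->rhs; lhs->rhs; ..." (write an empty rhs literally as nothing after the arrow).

  | baabaa => abaa => aa
  | abbbabb => ababb => abb => ab
  | bbaaa => aaa
  | bbaabaab => aabaab => aaab

ba->; bb->b; bba->a; bbb->b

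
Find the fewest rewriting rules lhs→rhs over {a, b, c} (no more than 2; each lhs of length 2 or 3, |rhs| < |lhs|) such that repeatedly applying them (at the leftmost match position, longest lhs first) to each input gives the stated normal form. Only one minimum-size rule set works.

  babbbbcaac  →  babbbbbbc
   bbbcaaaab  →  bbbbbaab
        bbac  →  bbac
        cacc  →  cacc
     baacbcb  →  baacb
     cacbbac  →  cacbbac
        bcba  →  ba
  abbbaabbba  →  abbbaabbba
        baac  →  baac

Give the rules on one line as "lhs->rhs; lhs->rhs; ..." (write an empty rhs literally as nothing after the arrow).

  | babbbbcaac => babbbbbbc
  | bbbcaaaab => bbbbbaab
  | bbac
  | cacc

bcb->b; caa->bb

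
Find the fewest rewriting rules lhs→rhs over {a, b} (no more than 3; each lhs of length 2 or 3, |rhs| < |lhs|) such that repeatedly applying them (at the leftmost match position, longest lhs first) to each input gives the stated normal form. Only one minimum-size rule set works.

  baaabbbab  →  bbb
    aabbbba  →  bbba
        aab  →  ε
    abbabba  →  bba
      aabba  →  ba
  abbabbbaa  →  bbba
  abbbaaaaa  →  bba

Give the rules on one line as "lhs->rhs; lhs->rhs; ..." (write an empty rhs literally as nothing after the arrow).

  | baaabbbab => baabbbab => babbbab => bbbab => bbb
  | aabbbba => abbbba => bbba
  | aab => ab => ε
  | abbabba => babba => bba

aa->a; ab->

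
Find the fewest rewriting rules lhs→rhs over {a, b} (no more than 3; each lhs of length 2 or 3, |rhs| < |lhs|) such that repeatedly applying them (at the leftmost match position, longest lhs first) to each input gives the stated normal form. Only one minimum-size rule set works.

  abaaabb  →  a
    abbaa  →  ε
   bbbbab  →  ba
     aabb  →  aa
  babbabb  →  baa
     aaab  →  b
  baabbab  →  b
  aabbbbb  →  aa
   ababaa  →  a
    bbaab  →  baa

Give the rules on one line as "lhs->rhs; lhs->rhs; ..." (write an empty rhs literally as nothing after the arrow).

aaa->; ab->a; bb->b

  | abaaabb => aaaabb => abb => ab => a
  | abbaa => abaa => aaa => ε
  | bbbbab => bbbab => bbab => bab => ba
  | aabb => aab => aa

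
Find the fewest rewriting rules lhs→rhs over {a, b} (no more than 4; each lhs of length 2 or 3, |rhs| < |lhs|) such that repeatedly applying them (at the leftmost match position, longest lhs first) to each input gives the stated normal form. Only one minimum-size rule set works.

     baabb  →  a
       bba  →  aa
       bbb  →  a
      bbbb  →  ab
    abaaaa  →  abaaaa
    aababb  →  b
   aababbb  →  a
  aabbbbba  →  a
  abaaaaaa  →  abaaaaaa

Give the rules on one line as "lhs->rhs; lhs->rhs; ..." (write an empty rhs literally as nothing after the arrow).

  | baabb => bbb => a
  | bba => aa
  | bbb => a
  | bbbb => ab

aab->b; abb->; bb->a; bbb->a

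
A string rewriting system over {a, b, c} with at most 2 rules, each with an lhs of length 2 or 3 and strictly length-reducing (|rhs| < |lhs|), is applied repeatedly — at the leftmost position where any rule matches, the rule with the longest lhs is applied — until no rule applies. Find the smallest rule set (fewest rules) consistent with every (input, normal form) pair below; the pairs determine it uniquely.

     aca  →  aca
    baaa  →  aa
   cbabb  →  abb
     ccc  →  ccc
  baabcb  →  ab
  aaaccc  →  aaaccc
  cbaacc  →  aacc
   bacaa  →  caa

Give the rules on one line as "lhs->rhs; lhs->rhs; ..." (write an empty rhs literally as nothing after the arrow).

ba->; cb->

  | aca
  | baaa => aa
  | cbabb => abb
  | ccc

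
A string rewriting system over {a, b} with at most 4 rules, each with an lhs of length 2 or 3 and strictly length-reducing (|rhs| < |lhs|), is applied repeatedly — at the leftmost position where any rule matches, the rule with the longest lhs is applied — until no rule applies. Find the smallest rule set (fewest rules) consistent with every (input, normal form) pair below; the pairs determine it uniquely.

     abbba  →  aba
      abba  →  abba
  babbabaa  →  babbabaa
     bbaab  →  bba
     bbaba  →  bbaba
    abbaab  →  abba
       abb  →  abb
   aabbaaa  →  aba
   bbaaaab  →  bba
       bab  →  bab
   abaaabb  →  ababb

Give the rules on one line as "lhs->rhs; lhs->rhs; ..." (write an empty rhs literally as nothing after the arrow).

aaa->a; aab->a; bbb->b

  | abbba => aba
  | abba
  | babbabaa
  | bbaab => bba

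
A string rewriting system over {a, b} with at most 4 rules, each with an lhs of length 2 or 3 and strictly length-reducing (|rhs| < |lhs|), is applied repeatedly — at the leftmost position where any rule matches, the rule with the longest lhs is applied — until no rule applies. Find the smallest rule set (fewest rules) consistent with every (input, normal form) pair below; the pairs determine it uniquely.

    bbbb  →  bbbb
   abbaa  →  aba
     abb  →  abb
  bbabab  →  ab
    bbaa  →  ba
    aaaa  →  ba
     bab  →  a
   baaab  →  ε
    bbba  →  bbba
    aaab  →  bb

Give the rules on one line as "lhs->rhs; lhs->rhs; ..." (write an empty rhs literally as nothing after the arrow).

aaa->b; aab->; baa->a; bab->a

  | bbbb
  | abbaa => aba
  | abb
  | bbabab => baab => ab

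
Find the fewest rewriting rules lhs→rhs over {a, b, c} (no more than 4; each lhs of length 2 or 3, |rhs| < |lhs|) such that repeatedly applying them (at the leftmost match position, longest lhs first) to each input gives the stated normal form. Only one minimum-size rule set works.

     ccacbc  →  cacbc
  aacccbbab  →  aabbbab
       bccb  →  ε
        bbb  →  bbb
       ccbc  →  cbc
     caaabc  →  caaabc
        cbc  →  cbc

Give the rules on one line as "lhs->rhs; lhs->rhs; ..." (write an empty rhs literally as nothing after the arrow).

bcb->; cc->c; ccc->b

  | ccacbc => cacbc
  | aacccbbab => aabbbab
  | bccb => bcb => ε
  | bbb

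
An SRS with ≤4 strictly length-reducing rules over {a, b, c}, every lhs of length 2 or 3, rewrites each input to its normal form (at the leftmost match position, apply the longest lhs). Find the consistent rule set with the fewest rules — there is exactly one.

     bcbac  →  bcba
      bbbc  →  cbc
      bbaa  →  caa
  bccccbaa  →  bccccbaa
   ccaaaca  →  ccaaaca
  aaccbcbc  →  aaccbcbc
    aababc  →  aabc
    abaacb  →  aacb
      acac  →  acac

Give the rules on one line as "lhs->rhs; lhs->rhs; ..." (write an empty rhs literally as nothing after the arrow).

aba->a; bac->ba; bb->c

  | bcbac => bcba
  | bbbc => cbc
  | bbaa => caa
  | bccccbaa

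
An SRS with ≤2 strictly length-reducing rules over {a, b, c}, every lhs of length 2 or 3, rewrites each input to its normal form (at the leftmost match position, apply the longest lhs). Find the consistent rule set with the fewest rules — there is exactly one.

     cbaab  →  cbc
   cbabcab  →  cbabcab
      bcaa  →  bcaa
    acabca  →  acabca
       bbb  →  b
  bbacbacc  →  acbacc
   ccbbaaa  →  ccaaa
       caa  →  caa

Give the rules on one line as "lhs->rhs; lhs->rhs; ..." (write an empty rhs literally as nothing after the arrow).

  | cbaab => cbc
  | cbabcab
  | bcaa
  | acabca

aab->c; bb->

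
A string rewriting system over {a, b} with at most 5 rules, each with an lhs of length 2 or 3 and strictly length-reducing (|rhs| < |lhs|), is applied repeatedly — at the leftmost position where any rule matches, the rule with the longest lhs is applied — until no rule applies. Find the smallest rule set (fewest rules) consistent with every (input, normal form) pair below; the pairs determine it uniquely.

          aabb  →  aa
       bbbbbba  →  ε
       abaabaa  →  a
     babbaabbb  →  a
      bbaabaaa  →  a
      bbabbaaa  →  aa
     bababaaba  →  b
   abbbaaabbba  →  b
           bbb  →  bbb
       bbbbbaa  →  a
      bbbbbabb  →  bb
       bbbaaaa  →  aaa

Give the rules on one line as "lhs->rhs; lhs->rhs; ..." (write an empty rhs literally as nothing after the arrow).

  | aabb => aab => aa
  | bbbbbba => bbbbba => bbbba => bbba => bba => ba => ε
  | abaabaa => babaa => baa => a
  | babbaabbb => bbaabbb => baabbb => abbb => abb => ab => a

ab->a; aba->b; ba->; bba->ba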